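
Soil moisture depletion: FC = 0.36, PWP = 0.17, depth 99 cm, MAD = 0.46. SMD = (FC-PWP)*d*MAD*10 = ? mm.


SMD = (FC - PWP) * d * MAD * 10
SMD = (0.36 - 0.17) * 99 * 0.46 * 10
SMD = 0.1900 * 99 * 0.46 * 10

86.5260 mm


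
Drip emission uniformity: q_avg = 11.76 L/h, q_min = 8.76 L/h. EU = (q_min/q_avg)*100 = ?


EU = (q_min/q_avg)*100 = (8.76/11.76)*100 = 74.4898%

74.4898 %


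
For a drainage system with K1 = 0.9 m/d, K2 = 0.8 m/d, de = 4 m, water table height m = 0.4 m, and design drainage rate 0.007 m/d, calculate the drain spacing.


S^2 = 8*K2*de*m/q + 4*K1*m^2/q
S^2 = 8*0.8*4*0.4/0.007 + 4*0.9*0.4^2/0.007
S = sqrt(1545.1429)

39.3083 m


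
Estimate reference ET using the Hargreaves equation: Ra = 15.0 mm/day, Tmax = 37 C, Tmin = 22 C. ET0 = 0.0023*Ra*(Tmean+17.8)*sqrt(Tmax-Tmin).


Tmean = (Tmax + Tmin)/2 = (37 + 22)/2 = 29.5
ET0 = 0.0023 * 15.0 * (29.5 + 17.8) * sqrt(37 - 22)
ET0 = 0.0023 * 15.0 * 47.3 * 3.872983

6.3201 mm/day


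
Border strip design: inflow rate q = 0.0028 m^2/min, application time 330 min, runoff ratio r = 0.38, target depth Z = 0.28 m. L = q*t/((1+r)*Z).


L = q*t/((1+r)*Z)
L = 0.0028*330/((1+0.38)*0.28)
L = 0.924/0.3864

2.3913 m


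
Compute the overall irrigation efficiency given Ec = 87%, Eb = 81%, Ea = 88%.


Ec = 0.87, Eb = 0.81, Ea = 0.88
E = 0.87 * 0.81 * 0.88 * 100 = 62.0136%

62.0136 %


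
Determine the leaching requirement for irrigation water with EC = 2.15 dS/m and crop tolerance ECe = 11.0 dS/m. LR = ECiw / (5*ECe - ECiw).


LR = ECiw / (5*ECe - ECiw)
LR = 2.15 / (5*11.0 - 2.15)
LR = 2.15 / 52.8500

0.0407


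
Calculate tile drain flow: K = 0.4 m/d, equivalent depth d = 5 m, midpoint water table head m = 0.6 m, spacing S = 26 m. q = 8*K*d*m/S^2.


q = 8*K*d*m/S^2
q = 8*0.4*5*0.6/26^2
q = 9.6000 / 676

0.0142 m/d


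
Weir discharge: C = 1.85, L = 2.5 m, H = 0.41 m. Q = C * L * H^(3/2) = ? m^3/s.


Q = C * L * H^(3/2) = 1.85 * 2.5 * 0.41^1.5 = 1.85 * 2.5 * 0.262528

1.2142 m^3/s


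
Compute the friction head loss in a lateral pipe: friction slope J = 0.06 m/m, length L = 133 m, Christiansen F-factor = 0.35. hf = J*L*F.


hf = J * L * F = 0.06 * 133 * 0.35 = 2.7930 m

2.7930 m


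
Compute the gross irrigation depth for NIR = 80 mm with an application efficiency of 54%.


Ea = 54% = 0.54
GID = NIR / Ea = 80 / 0.54 = 148.1481 mm

148.1481 mm


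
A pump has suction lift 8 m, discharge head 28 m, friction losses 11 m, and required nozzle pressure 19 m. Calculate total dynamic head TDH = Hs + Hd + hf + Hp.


TDH = Hs + Hd + hf + Hp = 8 + 28 + 11 + 19 = 66

66 m


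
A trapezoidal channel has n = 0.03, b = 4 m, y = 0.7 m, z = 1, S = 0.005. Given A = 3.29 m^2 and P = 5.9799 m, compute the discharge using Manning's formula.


R = A/P = 3.29/5.9799 = 0.550176
Q = (1/0.03) * 3.29 * 0.550176^(2/3) * 0.005^0.5

5.2067 m^3/s


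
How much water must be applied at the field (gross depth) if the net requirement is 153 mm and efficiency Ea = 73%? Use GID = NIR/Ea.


Ea = 73% = 0.73
GID = NIR / Ea = 153 / 0.73 = 209.5890 mm

209.5890 mm


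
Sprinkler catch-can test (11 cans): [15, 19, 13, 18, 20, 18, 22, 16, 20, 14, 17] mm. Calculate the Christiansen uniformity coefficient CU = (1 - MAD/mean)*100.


mean = 17.454545 mm
MAD = 2.231405 mm
CU = (1 - 2.231405/17.454545)*100

87.2159 %


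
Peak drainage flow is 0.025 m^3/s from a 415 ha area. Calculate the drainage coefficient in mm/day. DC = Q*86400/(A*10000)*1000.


DC = Q * 86400 / (A * 10000) * 1000
DC = 0.025 * 86400 / (415 * 10000) * 1000
DC = 2160000.0000 / 4150000

0.5205 mm/day


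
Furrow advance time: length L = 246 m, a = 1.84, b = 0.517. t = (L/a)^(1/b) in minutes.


t = (L/a)^(1/b)
t = (246/1.84)^(1/0.517)
t = 133.695652^(1/0.517)

12954.2580 min


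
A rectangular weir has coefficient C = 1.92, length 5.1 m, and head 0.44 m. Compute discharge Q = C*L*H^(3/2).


Q = C * L * H^(3/2) = 1.92 * 5.1 * 0.44^1.5 = 1.92 * 5.1 * 0.291863

2.8579 m^3/s


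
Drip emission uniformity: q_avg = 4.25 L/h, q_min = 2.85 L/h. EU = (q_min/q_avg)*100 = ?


EU = (q_min/q_avg)*100 = (2.85/4.25)*100 = 67.0588%

67.0588 %


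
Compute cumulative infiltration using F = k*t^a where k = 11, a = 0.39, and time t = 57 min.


F = k * t^a = 11 * 57^0.39
F = 11 * 4.839396

53.2334 mm


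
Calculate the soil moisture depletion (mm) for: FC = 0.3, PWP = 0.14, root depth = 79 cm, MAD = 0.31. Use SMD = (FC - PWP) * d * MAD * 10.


SMD = (FC - PWP) * d * MAD * 10
SMD = (0.3 - 0.14) * 79 * 0.31 * 10
SMD = 0.1600 * 79 * 0.31 * 10

39.1840 mm


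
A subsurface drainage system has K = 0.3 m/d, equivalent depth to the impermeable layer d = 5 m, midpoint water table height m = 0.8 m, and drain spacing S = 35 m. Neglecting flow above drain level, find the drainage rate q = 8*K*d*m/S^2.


q = 8*K*d*m/S^2
q = 8*0.3*5*0.8/35^2
q = 9.6000 / 1225

0.0078 m/d


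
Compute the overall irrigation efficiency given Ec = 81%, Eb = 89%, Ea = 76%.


Ec = 0.81, Eb = 0.89, Ea = 0.76
E = 0.81 * 0.89 * 0.76 * 100 = 54.7884%

54.7884 %


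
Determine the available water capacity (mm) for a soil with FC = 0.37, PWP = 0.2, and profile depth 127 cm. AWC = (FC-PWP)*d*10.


AWC = (FC - PWP) * d * 10
AWC = (0.37 - 0.2) * 127 * 10
AWC = 0.1700 * 127 * 10

215.9000 mm


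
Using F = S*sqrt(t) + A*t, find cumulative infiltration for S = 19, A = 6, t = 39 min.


F = S*sqrt(t) + A*t
F = 19*sqrt(39) + 6*39
F = 19*6.244998 + 234

352.6550 mm


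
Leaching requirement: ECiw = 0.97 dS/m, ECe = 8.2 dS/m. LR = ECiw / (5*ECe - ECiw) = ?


LR = ECiw / (5*ECe - ECiw)
LR = 0.97 / (5*8.2 - 0.97)
LR = 0.97 / 40.0300

0.0242


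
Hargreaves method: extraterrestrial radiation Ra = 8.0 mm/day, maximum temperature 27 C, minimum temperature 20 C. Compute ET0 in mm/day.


Tmean = (Tmax + Tmin)/2 = (27 + 20)/2 = 23.5
ET0 = 0.0023 * 8.0 * (23.5 + 17.8) * sqrt(27 - 20)
ET0 = 0.0023 * 8.0 * 41.3 * 2.645751

2.0106 mm/day


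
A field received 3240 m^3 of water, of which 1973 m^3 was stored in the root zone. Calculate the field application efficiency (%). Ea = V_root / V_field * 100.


Ea = V_root / V_field * 100 = 1973 / 3240 * 100 = 60.8951%

60.8951 %


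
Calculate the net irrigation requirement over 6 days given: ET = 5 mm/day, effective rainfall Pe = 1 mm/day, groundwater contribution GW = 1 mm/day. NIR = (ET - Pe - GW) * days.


Daily deficit = ET - Pe - GW = 5 - 1 - 1 = 3 mm/day
NIR = 3 * 6 = 18 mm

18.0000 mm


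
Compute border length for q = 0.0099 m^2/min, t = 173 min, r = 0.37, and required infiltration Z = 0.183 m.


L = q*t/((1+r)*Z)
L = 0.0099*173/((1+0.37)*0.183)
L = 1.7127/0.25071

6.8314 m


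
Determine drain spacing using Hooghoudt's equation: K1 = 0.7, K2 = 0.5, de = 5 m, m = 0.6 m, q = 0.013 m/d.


S^2 = 8*K2*de*m/q + 4*K1*m^2/q
S^2 = 8*0.5*5*0.6/0.013 + 4*0.7*0.6^2/0.013
S = sqrt(1000.6154)

31.6325 m


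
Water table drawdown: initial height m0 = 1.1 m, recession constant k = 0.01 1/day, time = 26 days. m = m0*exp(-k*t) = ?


m = m0 * exp(-k*t)
m = 1.1 * exp(-0.01 * 26)
m = 1.1 * exp(-0.2600)

0.8482 m


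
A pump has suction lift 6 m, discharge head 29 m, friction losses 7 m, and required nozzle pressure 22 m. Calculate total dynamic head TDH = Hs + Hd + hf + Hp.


TDH = Hs + Hd + hf + Hp = 6 + 29 + 7 + 22 = 64

64 m


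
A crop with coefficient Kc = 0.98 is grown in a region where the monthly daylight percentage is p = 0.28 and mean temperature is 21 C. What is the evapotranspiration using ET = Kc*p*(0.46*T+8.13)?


ET = Kc * p * (0.46*T + 8.13)
ET = 0.98 * 0.28 * (0.46*21 + 8.13)
ET = 0.98 * 0.28 * 17.7900

4.8816 mm/day


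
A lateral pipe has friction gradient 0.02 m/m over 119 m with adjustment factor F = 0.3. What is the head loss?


hf = J * L * F = 0.02 * 119 * 0.3 = 0.7140 m

0.7140 m


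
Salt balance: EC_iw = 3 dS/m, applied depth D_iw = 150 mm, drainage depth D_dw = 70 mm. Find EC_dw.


EC_dw = EC_iw * D_iw / D_dw
EC_dw = 3 * 150 / 70
EC_dw = 450 / 70

6.4286 dS/m


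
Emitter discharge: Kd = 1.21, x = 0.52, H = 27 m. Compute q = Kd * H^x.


q = Kd * H^x = 1.21 * 27^0.52 = 1.21 * 5.550207

6.7158 L/h


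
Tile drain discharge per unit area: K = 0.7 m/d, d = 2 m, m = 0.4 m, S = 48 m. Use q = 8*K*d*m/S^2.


q = 8*K*d*m/S^2
q = 8*0.7*2*0.4/48^2
q = 4.4800 / 2304

0.0019 m/d


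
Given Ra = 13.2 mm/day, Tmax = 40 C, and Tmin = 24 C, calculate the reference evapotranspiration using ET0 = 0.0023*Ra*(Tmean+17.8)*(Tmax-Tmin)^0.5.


Tmean = (Tmax + Tmin)/2 = (40 + 24)/2 = 32.0
ET0 = 0.0023 * 13.2 * (32.0 + 17.8) * sqrt(40 - 24)
ET0 = 0.0023 * 13.2 * 49.8 * 4.000000

6.0477 mm/day


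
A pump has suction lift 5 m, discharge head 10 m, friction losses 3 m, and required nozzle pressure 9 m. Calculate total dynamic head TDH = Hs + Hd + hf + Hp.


TDH = Hs + Hd + hf + Hp = 5 + 10 + 3 + 9 = 27

27 m


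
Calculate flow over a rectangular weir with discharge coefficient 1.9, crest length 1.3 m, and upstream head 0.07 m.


Q = C * L * H^(3/2) = 1.9 * 1.3 * 0.07^1.5 = 1.9 * 1.3 * 0.018520

0.0457 m^3/s


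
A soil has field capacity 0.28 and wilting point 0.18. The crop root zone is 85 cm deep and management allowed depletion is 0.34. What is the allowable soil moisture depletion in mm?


SMD = (FC - PWP) * d * MAD * 10
SMD = (0.28 - 0.18) * 85 * 0.34 * 10
SMD = 0.1000 * 85 * 0.34 * 10

28.9000 mm


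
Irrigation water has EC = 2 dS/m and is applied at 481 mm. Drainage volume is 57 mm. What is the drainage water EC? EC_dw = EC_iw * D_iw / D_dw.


EC_dw = EC_iw * D_iw / D_dw
EC_dw = 2 * 481 / 57
EC_dw = 962 / 57

16.8772 dS/m


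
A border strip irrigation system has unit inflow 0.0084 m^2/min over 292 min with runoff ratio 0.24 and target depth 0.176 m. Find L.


L = q*t/((1+r)*Z)
L = 0.0084*292/((1+0.24)*0.176)
L = 2.4528/0.21824

11.2390 m


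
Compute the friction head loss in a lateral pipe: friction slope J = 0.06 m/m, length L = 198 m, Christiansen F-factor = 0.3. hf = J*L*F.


hf = J * L * F = 0.06 * 198 * 0.3 = 3.5640 m

3.5640 m


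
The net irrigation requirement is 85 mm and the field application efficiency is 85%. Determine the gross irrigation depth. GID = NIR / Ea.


Ea = 85% = 0.85
GID = NIR / Ea = 85 / 0.85 = 100.0000 mm

100.0000 mm


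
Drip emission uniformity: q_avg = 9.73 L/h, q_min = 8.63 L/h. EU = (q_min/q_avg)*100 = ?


EU = (q_min/q_avg)*100 = (8.63/9.73)*100 = 88.6948%

88.6948 %


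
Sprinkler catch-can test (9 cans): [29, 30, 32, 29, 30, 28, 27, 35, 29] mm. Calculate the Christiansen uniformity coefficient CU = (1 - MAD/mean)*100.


mean = 29.888889 mm
MAD = 1.654321 mm
CU = (1 - 1.654321/29.888889)*100

94.4651 %


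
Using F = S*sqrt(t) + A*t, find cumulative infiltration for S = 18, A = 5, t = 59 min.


F = S*sqrt(t) + A*t
F = 18*sqrt(59) + 5*59
F = 18*7.681146 + 295

433.2606 mm


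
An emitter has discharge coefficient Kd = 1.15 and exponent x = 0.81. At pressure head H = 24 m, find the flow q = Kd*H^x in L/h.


q = Kd * H^x = 1.15 * 24^0.81 = 1.15 * 13.121126

15.0893 L/h


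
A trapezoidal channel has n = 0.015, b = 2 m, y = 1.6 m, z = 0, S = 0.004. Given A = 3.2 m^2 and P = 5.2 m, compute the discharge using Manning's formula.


R = A/P = 3.2/5.2 = 0.615385
Q = (1/0.015) * 3.2 * 0.615385^(2/3) * 0.004^0.5

9.7616 m^3/s


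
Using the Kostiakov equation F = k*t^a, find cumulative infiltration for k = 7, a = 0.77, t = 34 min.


F = k * t^a = 7 * 34^0.77
F = 7 * 15.109106

105.7637 mm


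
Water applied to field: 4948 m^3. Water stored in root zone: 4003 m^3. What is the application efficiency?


Ea = V_root / V_field * 100 = 4003 / 4948 * 100 = 80.9014%

80.9014 %


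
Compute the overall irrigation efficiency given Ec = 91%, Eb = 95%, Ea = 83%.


Ec = 0.91, Eb = 0.95, Ea = 0.83
E = 0.91 * 0.95 * 0.83 * 100 = 71.7535%

71.7535 %


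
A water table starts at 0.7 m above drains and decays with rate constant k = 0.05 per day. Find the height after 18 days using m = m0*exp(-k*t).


m = m0 * exp(-k*t)
m = 0.7 * exp(-0.05 * 18)
m = 0.7 * exp(-0.9000)

0.2846 m


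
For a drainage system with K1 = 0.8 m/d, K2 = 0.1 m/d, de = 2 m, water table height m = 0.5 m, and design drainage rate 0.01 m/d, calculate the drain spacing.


S^2 = 8*K2*de*m/q + 4*K1*m^2/q
S^2 = 8*0.1*2*0.5/0.01 + 4*0.8*0.5^2/0.01
S = sqrt(160.0000)

12.6491 m


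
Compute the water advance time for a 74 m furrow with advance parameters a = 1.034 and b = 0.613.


t = (L/a)^(1/b)
t = (74/1.034)^(1/0.613)
t = 71.566731^(1/0.613)

1060.7914 min


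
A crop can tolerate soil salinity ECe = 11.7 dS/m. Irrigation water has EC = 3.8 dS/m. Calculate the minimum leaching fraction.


LR = ECiw / (5*ECe - ECiw)
LR = 3.8 / (5*11.7 - 3.8)
LR = 3.8 / 54.7000

0.0695


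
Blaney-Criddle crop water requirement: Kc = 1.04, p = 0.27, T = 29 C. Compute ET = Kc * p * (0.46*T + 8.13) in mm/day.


ET = Kc * p * (0.46*T + 8.13)
ET = 1.04 * 0.27 * (0.46*29 + 8.13)
ET = 1.04 * 0.27 * 21.4700

6.0288 mm/day


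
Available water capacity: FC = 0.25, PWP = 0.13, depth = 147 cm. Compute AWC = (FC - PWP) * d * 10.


AWC = (FC - PWP) * d * 10
AWC = (0.25 - 0.13) * 147 * 10
AWC = 0.1200 * 147 * 10

176.4000 mm


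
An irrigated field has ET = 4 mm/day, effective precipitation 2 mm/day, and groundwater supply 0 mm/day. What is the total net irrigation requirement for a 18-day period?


Daily deficit = ET - Pe - GW = 4 - 2 - 0 = 2 mm/day
NIR = 2 * 18 = 36 mm

36.0000 mm


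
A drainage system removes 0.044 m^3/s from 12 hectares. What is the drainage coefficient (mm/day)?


DC = Q * 86400 / (A * 10000) * 1000
DC = 0.044 * 86400 / (12 * 10000) * 1000
DC = 3801600.0000 / 120000

31.6800 mm/day


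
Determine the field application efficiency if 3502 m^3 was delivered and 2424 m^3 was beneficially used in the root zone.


Ea = V_root / V_field * 100 = 2424 / 3502 * 100 = 69.2176%

69.2176 %


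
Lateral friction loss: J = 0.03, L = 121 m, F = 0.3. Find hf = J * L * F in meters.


hf = J * L * F = 0.03 * 121 * 0.3 = 1.0890 m

1.0890 m


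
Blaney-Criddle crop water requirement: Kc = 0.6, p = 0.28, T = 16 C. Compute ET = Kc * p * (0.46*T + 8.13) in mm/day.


ET = Kc * p * (0.46*T + 8.13)
ET = 0.6 * 0.28 * (0.46*16 + 8.13)
ET = 0.6 * 0.28 * 15.4900

2.6023 mm/day


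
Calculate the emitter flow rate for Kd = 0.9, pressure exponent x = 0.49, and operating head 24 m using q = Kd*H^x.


q = Kd * H^x = 0.9 * 24^0.49 = 0.9 * 4.745735

4.2712 L/h


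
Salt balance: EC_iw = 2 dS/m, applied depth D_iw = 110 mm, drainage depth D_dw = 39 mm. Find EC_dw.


EC_dw = EC_iw * D_iw / D_dw
EC_dw = 2 * 110 / 39
EC_dw = 220 / 39

5.6410 dS/m


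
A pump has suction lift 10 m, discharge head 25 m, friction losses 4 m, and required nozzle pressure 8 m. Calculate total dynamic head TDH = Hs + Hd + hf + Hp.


TDH = Hs + Hd + hf + Hp = 10 + 25 + 4 + 8 = 47

47 m


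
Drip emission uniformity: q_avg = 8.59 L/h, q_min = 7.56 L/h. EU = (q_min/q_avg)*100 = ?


EU = (q_min/q_avg)*100 = (7.56/8.59)*100 = 88.0093%

88.0093 %


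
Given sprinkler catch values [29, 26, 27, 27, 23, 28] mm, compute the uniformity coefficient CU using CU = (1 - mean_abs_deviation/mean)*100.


mean = 26.666667 mm
MAD = 1.444444 mm
CU = (1 - 1.444444/26.666667)*100

94.5833 %


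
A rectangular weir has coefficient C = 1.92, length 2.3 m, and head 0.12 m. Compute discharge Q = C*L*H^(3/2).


Q = C * L * H^(3/2) = 1.92 * 2.3 * 0.12^1.5 = 1.92 * 2.3 * 0.041569

0.1836 m^3/s


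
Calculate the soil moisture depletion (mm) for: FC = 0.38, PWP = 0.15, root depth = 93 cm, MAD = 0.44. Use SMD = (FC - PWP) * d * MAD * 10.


SMD = (FC - PWP) * d * MAD * 10
SMD = (0.38 - 0.15) * 93 * 0.44 * 10
SMD = 0.2300 * 93 * 0.44 * 10

94.1160 mm


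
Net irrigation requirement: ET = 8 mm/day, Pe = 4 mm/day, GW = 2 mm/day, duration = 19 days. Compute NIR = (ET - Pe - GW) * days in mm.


Daily deficit = ET - Pe - GW = 8 - 4 - 2 = 2 mm/day
NIR = 2 * 19 = 38 mm

38.0000 mm


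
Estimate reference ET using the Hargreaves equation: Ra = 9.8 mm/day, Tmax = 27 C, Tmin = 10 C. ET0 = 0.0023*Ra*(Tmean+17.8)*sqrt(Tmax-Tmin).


Tmean = (Tmax + Tmin)/2 = (27 + 10)/2 = 18.5
ET0 = 0.0023 * 9.8 * (18.5 + 17.8) * sqrt(27 - 10)
ET0 = 0.0023 * 9.8 * 36.3 * 4.123106

3.3735 mm/day


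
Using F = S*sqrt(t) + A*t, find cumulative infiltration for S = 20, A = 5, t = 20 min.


F = S*sqrt(t) + A*t
F = 20*sqrt(20) + 5*20
F = 20*4.472136 + 100

189.4427 mm


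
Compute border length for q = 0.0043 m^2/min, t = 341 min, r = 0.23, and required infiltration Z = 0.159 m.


L = q*t/((1+r)*Z)
L = 0.0043*341/((1+0.23)*0.159)
L = 1.4663/0.19557

7.4976 m


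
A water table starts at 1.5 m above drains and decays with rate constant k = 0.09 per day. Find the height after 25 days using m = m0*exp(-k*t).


m = m0 * exp(-k*t)
m = 1.5 * exp(-0.09 * 25)
m = 1.5 * exp(-2.2500)

0.1581 m


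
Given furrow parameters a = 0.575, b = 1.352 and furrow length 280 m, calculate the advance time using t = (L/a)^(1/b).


t = (L/a)^(1/b)
t = (280/0.575)^(1/1.352)
t = 486.956522^(1/1.352)

97.2274 min


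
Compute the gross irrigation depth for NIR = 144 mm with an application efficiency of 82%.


Ea = 82% = 0.82
GID = NIR / Ea = 144 / 0.82 = 175.6098 mm

175.6098 mm


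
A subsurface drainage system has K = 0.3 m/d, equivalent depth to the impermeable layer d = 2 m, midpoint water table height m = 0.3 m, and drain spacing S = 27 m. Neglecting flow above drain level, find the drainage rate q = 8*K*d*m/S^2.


q = 8*K*d*m/S^2
q = 8*0.3*2*0.3/27^2
q = 1.4400 / 729

0.0020 m/d


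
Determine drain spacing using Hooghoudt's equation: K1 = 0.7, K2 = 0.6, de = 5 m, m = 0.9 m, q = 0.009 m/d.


S^2 = 8*K2*de*m/q + 4*K1*m^2/q
S^2 = 8*0.6*5*0.9/0.009 + 4*0.7*0.9^2/0.009
S = sqrt(2652.0000)

51.4976 m


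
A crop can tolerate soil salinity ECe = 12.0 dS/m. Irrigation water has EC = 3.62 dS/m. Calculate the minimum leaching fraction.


LR = ECiw / (5*ECe - ECiw)
LR = 3.62 / (5*12.0 - 3.62)
LR = 3.62 / 56.3800

0.0642


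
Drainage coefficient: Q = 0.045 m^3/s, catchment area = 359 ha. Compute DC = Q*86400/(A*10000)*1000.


DC = Q * 86400 / (A * 10000) * 1000
DC = 0.045 * 86400 / (359 * 10000) * 1000
DC = 3888000.0000 / 3590000

1.0830 mm/day


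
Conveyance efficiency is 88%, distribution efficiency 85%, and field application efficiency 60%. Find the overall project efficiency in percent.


Ec = 0.88, Eb = 0.85, Ea = 0.6
E = 0.88 * 0.85 * 0.6 * 100 = 44.8800%

44.8800 %


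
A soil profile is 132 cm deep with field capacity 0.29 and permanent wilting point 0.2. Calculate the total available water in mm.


AWC = (FC - PWP) * d * 10
AWC = (0.29 - 0.2) * 132 * 10
AWC = 0.0900 * 132 * 10

118.8000 mm


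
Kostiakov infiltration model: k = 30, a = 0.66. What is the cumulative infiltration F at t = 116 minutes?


F = k * t^a = 30 * 116^0.66
F = 30 * 23.043173

691.2952 mm


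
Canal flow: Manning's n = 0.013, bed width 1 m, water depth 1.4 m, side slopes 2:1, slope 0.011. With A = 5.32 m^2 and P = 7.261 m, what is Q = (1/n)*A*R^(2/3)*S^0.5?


R = A/P = 5.32/7.261 = 0.732681
Q = (1/0.013) * 5.32 * 0.732681^(2/3) * 0.011^0.5

34.8825 m^3/s


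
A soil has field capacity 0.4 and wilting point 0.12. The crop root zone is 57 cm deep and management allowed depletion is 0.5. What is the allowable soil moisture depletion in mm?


SMD = (FC - PWP) * d * MAD * 10
SMD = (0.4 - 0.12) * 57 * 0.5 * 10
SMD = 0.2800 * 57 * 0.5 * 10

79.8000 mm


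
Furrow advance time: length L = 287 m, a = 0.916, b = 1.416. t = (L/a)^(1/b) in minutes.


t = (L/a)^(1/b)
t = (287/0.916)^(1/1.416)
t = 313.318777^(1/1.416)

57.9032 min


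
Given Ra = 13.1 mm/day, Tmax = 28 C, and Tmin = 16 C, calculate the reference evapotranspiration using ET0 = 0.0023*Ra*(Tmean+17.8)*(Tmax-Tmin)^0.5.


Tmean = (Tmax + Tmin)/2 = (28 + 16)/2 = 22.0
ET0 = 0.0023 * 13.1 * (22.0 + 17.8) * sqrt(28 - 16)
ET0 = 0.0023 * 13.1 * 39.8 * 3.464102

4.1541 mm/day


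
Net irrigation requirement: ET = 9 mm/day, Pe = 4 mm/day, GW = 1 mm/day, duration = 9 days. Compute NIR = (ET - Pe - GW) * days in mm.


Daily deficit = ET - Pe - GW = 9 - 4 - 1 = 4 mm/day
NIR = 4 * 9 = 36 mm

36.0000 mm


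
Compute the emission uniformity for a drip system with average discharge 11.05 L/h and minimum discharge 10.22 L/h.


EU = (q_min/q_avg)*100 = (10.22/11.05)*100 = 92.4887%

92.4887 %


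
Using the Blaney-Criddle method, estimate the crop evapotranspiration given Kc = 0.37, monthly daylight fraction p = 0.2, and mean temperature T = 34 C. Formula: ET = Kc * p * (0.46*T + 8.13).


ET = Kc * p * (0.46*T + 8.13)
ET = 0.37 * 0.2 * (0.46*34 + 8.13)
ET = 0.37 * 0.2 * 23.7700

1.7590 mm/day


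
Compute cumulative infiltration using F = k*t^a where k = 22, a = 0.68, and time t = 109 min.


F = k * t^a = 22 * 109^0.68
F = 22 * 24.291259

534.4077 mm


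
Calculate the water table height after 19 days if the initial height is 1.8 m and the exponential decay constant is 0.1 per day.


m = m0 * exp(-k*t)
m = 1.8 * exp(-0.1 * 19)
m = 1.8 * exp(-1.9000)

0.2692 m


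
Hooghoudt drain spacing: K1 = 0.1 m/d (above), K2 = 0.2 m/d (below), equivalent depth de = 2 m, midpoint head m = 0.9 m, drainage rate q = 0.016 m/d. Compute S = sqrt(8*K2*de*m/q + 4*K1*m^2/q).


S^2 = 8*K2*de*m/q + 4*K1*m^2/q
S^2 = 8*0.2*2*0.9/0.016 + 4*0.1*0.9^2/0.016
S = sqrt(200.2500)

14.1510 m


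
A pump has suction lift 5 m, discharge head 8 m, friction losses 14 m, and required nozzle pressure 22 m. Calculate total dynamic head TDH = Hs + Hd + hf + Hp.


TDH = Hs + Hd + hf + Hp = 5 + 8 + 14 + 22 = 49

49 m


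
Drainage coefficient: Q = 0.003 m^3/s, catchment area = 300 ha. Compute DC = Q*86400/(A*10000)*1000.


DC = Q * 86400 / (A * 10000) * 1000
DC = 0.003 * 86400 / (300 * 10000) * 1000
DC = 259200.0000 / 3000000

0.0864 mm/day


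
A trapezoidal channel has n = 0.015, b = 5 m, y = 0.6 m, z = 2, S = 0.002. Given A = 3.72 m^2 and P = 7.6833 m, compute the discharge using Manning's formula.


R = A/P = 3.72/7.6833 = 0.484167
Q = (1/0.015) * 3.72 * 0.484167^(2/3) * 0.002^0.5

6.8385 m^3/s


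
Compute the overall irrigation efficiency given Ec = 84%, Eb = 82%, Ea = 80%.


Ec = 0.84, Eb = 0.82, Ea = 0.8
E = 0.84 * 0.82 * 0.8 * 100 = 55.1040%

55.1040 %


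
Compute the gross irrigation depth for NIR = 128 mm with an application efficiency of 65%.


Ea = 65% = 0.65
GID = NIR / Ea = 128 / 0.65 = 196.9231 mm

196.9231 mm


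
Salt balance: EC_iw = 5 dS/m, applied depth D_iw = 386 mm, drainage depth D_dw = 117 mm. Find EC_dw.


EC_dw = EC_iw * D_iw / D_dw
EC_dw = 5 * 386 / 117
EC_dw = 1930 / 117

16.4957 dS/m


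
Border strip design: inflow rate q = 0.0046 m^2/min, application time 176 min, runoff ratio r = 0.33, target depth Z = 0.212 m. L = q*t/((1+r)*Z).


L = q*t/((1+r)*Z)
L = 0.0046*176/((1+0.33)*0.212)
L = 0.8096/0.28196

2.8713 m


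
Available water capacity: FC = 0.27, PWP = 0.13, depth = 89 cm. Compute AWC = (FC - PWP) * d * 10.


AWC = (FC - PWP) * d * 10
AWC = (0.27 - 0.13) * 89 * 10
AWC = 0.1400 * 89 * 10

124.6000 mm


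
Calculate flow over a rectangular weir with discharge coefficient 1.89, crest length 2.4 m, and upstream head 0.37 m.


Q = C * L * H^(3/2) = 1.89 * 2.4 * 0.37^1.5 = 1.89 * 2.4 * 0.225062

1.0209 m^3/s


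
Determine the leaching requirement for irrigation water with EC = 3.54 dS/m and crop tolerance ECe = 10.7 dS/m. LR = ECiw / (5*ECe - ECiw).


LR = ECiw / (5*ECe - ECiw)
LR = 3.54 / (5*10.7 - 3.54)
LR = 3.54 / 49.9600

0.0709


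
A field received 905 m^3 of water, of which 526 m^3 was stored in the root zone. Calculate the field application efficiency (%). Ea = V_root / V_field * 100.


Ea = V_root / V_field * 100 = 526 / 905 * 100 = 58.1215%

58.1215 %


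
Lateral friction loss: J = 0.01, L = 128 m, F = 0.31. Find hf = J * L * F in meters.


hf = J * L * F = 0.01 * 128 * 0.31 = 0.3968 m

0.3968 m


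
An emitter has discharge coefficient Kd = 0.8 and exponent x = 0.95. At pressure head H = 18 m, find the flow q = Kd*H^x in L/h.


q = Kd * H^x = 0.8 * 18^0.95 = 0.8 * 15.577899

12.4623 L/h


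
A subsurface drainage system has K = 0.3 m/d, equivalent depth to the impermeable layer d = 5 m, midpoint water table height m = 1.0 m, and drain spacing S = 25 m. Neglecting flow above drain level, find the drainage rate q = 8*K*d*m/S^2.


q = 8*K*d*m/S^2
q = 8*0.3*5*1.0/25^2
q = 12.0000 / 625

0.0192 m/d


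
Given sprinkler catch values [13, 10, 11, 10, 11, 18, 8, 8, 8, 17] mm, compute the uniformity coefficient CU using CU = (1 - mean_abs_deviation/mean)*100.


mean = 11.400000 mm
MAD = 2.760000 mm
CU = (1 - 2.760000/11.400000)*100

75.7895 %


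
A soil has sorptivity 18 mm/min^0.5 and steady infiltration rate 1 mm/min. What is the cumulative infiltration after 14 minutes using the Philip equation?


F = S*sqrt(t) + A*t
F = 18*sqrt(14) + 1*14
F = 18*3.741657 + 14

81.3498 mm


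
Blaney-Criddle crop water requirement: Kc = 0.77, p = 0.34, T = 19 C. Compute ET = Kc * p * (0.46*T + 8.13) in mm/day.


ET = Kc * p * (0.46*T + 8.13)
ET = 0.77 * 0.34 * (0.46*19 + 8.13)
ET = 0.77 * 0.34 * 16.8700

4.4166 mm/day


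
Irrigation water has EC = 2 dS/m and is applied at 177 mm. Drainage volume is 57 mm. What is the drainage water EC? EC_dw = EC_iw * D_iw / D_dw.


EC_dw = EC_iw * D_iw / D_dw
EC_dw = 2 * 177 / 57
EC_dw = 354 / 57

6.2105 dS/m


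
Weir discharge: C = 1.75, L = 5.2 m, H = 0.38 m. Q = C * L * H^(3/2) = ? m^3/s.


Q = C * L * H^(3/2) = 1.75 * 5.2 * 0.38^1.5 = 1.75 * 5.2 * 0.234248

2.1317 m^3/s


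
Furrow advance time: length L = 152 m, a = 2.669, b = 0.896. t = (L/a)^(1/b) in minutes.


t = (L/a)^(1/b)
t = (152/2.669)^(1/0.896)
t = 56.950169^(1/0.896)

91.0454 min


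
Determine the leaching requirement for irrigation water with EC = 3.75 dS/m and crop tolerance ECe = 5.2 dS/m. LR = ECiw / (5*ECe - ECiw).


LR = ECiw / (5*ECe - ECiw)
LR = 3.75 / (5*5.2 - 3.75)
LR = 3.75 / 22.2500

0.1685


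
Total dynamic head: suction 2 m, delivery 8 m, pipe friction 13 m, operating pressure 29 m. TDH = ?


TDH = Hs + Hd + hf + Hp = 2 + 8 + 13 + 29 = 52

52 m


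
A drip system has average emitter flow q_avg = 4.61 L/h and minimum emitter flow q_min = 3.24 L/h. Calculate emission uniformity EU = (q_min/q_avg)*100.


EU = (q_min/q_avg)*100 = (3.24/4.61)*100 = 70.2820%

70.2820 %


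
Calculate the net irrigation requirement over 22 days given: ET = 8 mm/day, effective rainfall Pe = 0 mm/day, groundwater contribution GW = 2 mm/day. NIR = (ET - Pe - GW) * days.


Daily deficit = ET - Pe - GW = 8 - 0 - 2 = 6 mm/day
NIR = 6 * 22 = 132 mm

132.0000 mm


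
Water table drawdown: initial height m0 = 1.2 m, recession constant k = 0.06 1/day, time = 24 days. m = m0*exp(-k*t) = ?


m = m0 * exp(-k*t)
m = 1.2 * exp(-0.06 * 24)
m = 1.2 * exp(-1.4400)

0.2843 m


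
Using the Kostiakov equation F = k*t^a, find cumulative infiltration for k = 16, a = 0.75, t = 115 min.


F = k * t^a = 16 * 115^0.75
F = 16 * 35.117483

561.8797 mm


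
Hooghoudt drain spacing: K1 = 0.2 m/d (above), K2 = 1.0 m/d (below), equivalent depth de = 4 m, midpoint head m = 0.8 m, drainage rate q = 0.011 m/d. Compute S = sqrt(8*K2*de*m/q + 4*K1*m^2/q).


S^2 = 8*K2*de*m/q + 4*K1*m^2/q
S^2 = 8*1.0*4*0.8/0.011 + 4*0.2*0.8^2/0.011
S = sqrt(2373.8182)

48.7218 m


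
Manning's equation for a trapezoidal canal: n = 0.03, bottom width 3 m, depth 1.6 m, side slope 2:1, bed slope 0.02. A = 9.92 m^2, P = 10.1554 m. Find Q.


R = A/P = 9.92/10.1554 = 0.976820
Q = (1/0.03) * 9.92 * 0.976820^(2/3) * 0.02^0.5

46.0379 m^3/s


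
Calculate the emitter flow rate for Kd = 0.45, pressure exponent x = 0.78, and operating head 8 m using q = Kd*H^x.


q = Kd * H^x = 0.45 * 8^0.78 = 0.45 * 5.063026

2.2784 L/h


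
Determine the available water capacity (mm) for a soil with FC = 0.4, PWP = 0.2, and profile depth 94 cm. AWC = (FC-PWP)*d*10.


AWC = (FC - PWP) * d * 10
AWC = (0.4 - 0.2) * 94 * 10
AWC = 0.2000 * 94 * 10

188.0000 mm


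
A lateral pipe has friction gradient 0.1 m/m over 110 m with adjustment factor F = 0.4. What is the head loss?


hf = J * L * F = 0.1 * 110 * 0.4 = 4.4000 m

4.4000 m


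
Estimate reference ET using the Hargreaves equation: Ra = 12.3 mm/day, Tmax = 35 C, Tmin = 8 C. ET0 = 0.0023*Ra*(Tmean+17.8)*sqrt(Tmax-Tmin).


Tmean = (Tmax + Tmin)/2 = (35 + 8)/2 = 21.5
ET0 = 0.0023 * 12.3 * (21.5 + 17.8) * sqrt(35 - 8)
ET0 = 0.0023 * 12.3 * 39.3 * 5.196152

5.7771 mm/day


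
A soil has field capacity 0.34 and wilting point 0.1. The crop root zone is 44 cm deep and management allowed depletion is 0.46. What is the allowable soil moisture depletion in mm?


SMD = (FC - PWP) * d * MAD * 10
SMD = (0.34 - 0.1) * 44 * 0.46 * 10
SMD = 0.2400 * 44 * 0.46 * 10

48.5760 mm


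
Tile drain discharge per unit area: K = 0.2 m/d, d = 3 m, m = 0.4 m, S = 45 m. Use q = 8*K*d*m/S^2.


q = 8*K*d*m/S^2
q = 8*0.2*3*0.4/45^2
q = 1.9200 / 2025

9.4815e-04 m/d


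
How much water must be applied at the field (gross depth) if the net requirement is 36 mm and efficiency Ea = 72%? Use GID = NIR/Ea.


Ea = 72% = 0.72
GID = NIR / Ea = 36 / 0.72 = 50.0000 mm

50.0000 mm


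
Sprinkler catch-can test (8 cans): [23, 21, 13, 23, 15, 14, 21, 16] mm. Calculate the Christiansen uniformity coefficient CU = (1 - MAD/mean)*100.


mean = 18.250000 mm
MAD = 3.750000 mm
CU = (1 - 3.750000/18.250000)*100

79.4521 %


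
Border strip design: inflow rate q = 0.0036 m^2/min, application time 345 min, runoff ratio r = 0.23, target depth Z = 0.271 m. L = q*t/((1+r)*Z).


L = q*t/((1+r)*Z)
L = 0.0036*345/((1+0.23)*0.271)
L = 1.242/0.33333

3.7260 m


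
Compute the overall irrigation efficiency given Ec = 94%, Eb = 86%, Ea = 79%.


Ec = 0.94, Eb = 0.86, Ea = 0.79
E = 0.94 * 0.86 * 0.79 * 100 = 63.8636%

63.8636 %


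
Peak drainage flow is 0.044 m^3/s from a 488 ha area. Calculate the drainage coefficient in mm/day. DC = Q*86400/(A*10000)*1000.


DC = Q * 86400 / (A * 10000) * 1000
DC = 0.044 * 86400 / (488 * 10000) * 1000
DC = 3801600.0000 / 4880000

0.7790 mm/day


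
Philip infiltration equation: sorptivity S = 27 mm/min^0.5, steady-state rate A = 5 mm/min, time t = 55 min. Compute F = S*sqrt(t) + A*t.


F = S*sqrt(t) + A*t
F = 27*sqrt(55) + 5*55
F = 27*7.416198 + 275

475.2373 mm


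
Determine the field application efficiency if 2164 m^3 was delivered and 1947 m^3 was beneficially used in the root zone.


Ea = V_root / V_field * 100 = 1947 / 2164 * 100 = 89.9723%

89.9723 %


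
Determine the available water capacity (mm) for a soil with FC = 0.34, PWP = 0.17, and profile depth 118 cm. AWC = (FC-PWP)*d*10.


AWC = (FC - PWP) * d * 10
AWC = (0.34 - 0.17) * 118 * 10
AWC = 0.1700 * 118 * 10

200.6000 mm


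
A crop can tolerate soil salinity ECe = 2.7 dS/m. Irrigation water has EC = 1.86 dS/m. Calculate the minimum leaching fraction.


LR = ECiw / (5*ECe - ECiw)
LR = 1.86 / (5*2.7 - 1.86)
LR = 1.86 / 11.6400

0.1598


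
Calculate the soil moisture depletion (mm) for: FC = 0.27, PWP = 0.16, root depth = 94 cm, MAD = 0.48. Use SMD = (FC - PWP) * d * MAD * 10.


SMD = (FC - PWP) * d * MAD * 10
SMD = (0.27 - 0.16) * 94 * 0.48 * 10
SMD = 0.1100 * 94 * 0.48 * 10

49.6320 mm


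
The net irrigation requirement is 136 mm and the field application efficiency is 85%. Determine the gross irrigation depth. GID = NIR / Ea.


Ea = 85% = 0.85
GID = NIR / Ea = 136 / 0.85 = 160.0000 mm

160.0000 mm


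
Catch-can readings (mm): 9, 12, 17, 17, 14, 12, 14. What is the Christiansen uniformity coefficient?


mean = 13.571429 mm
MAD = 2.204082 mm
CU = (1 - 2.204082/13.571429)*100

83.7594 %


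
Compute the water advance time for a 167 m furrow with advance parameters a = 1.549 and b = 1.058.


t = (L/a)^(1/b)
t = (167/1.549)^(1/1.058)
t = 107.811491^(1/1.058)

83.4130 min


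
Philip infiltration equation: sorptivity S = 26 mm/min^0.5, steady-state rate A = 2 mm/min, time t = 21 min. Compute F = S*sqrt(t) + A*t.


F = S*sqrt(t) + A*t
F = 26*sqrt(21) + 2*21
F = 26*4.582576 + 42

161.1470 mm


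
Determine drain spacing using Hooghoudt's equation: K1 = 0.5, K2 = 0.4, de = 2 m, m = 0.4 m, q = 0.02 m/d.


S^2 = 8*K2*de*m/q + 4*K1*m^2/q
S^2 = 8*0.4*2*0.4/0.02 + 4*0.5*0.4^2/0.02
S = sqrt(144.0000)

12.0000 m


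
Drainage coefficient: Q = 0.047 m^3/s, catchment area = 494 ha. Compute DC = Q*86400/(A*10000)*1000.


DC = Q * 86400 / (A * 10000) * 1000
DC = 0.047 * 86400 / (494 * 10000) * 1000
DC = 4060800.0000 / 4940000

0.8220 mm/day


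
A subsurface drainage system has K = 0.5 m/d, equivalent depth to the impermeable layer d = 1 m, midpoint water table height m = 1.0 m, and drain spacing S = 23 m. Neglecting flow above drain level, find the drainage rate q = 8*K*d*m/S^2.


q = 8*K*d*m/S^2
q = 8*0.5*1*1.0/23^2
q = 4.0000 / 529

0.0076 m/d


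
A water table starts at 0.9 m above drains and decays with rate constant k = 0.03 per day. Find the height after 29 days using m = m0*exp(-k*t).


m = m0 * exp(-k*t)
m = 0.9 * exp(-0.03 * 29)
m = 0.9 * exp(-0.8700)

0.3771 m


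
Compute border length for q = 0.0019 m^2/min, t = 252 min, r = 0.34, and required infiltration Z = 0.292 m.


L = q*t/((1+r)*Z)
L = 0.0019*252/((1+0.34)*0.292)
L = 0.4788/0.39128

1.2237 m


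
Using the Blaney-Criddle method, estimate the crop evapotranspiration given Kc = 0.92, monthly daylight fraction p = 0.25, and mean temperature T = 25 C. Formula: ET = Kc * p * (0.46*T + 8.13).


ET = Kc * p * (0.46*T + 8.13)
ET = 0.92 * 0.25 * (0.46*25 + 8.13)
ET = 0.92 * 0.25 * 19.6300

4.5149 mm/day


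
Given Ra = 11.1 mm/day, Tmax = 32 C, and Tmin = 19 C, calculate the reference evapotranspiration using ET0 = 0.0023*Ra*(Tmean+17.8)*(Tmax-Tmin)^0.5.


Tmean = (Tmax + Tmin)/2 = (32 + 19)/2 = 25.5
ET0 = 0.0023 * 11.1 * (25.5 + 17.8) * sqrt(32 - 19)
ET0 = 0.0023 * 11.1 * 43.3 * 3.605551

3.9858 mm/day


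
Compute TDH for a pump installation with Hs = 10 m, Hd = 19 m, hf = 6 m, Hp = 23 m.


TDH = Hs + Hd + hf + Hp = 10 + 19 + 6 + 23 = 58

58 m


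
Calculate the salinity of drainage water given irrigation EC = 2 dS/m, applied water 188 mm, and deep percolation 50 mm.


EC_dw = EC_iw * D_iw / D_dw
EC_dw = 2 * 188 / 50
EC_dw = 376 / 50

7.5200 dS/m


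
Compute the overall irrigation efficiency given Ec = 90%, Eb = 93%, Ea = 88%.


Ec = 0.9, Eb = 0.93, Ea = 0.88
E = 0.9 * 0.93 * 0.88 * 100 = 73.6560%

73.6560 %


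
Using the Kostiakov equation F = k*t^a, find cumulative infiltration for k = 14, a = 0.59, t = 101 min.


F = k * t^a = 14 * 101^0.59
F = 14 * 15.224730

213.1462 mm


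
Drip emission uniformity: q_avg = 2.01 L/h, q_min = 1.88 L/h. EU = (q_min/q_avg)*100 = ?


EU = (q_min/q_avg)*100 = (1.88/2.01)*100 = 93.5323%

93.5323 %


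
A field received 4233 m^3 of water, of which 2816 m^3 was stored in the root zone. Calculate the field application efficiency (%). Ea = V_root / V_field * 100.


Ea = V_root / V_field * 100 = 2816 / 4233 * 100 = 66.5249%

66.5249 %


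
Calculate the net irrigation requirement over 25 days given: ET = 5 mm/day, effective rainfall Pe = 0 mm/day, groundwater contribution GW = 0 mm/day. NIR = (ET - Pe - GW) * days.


Daily deficit = ET - Pe - GW = 5 - 0 - 0 = 5 mm/day
NIR = 5 * 25 = 125 mm

125.0000 mm


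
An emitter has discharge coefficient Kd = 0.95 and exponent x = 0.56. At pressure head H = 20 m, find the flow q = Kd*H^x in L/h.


q = Kd * H^x = 0.95 * 20^0.56 = 0.95 * 5.352748

5.0851 L/h


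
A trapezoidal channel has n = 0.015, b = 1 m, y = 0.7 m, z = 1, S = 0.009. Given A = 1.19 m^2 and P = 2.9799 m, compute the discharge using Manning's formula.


R = A/P = 1.19/2.9799 = 0.399342
Q = (1/0.015) * 1.19 * 0.399342^(2/3) * 0.009^0.5

4.0814 m^3/s


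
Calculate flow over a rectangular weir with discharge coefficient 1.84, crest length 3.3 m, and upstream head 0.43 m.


Q = C * L * H^(3/2) = 1.84 * 3.3 * 0.43^1.5 = 1.84 * 3.3 * 0.281970

1.7121 m^3/s


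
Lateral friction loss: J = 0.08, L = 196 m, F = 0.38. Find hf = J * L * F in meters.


hf = J * L * F = 0.08 * 196 * 0.38 = 5.9584 m

5.9584 m


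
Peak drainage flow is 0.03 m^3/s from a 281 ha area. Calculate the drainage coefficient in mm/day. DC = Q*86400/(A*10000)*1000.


DC = Q * 86400 / (A * 10000) * 1000
DC = 0.03 * 86400 / (281 * 10000) * 1000
DC = 2592000.0000 / 2810000

0.9224 mm/day


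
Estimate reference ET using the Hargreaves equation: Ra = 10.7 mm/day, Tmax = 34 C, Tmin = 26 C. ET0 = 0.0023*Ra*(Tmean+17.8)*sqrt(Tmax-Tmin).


Tmean = (Tmax + Tmin)/2 = (34 + 26)/2 = 30.0
ET0 = 0.0023 * 10.7 * (30.0 + 17.8) * sqrt(34 - 26)
ET0 = 0.0023 * 10.7 * 47.8 * 2.828427

3.3272 mm/day


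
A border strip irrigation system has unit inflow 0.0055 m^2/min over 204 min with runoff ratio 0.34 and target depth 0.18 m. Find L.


L = q*t/((1+r)*Z)
L = 0.0055*204/((1+0.34)*0.18)
L = 1.122/0.2412

4.6517 m


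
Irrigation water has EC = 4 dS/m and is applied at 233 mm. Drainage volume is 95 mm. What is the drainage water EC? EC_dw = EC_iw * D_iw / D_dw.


EC_dw = EC_iw * D_iw / D_dw
EC_dw = 4 * 233 / 95
EC_dw = 932 / 95

9.8105 dS/m


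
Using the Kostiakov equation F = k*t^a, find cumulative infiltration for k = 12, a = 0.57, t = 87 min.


F = k * t^a = 12 * 87^0.57
F = 12 * 12.750464

153.0056 mm


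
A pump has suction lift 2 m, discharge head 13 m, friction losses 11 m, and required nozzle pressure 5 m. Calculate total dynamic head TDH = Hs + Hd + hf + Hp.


TDH = Hs + Hd + hf + Hp = 2 + 13 + 11 + 5 = 31

31 m


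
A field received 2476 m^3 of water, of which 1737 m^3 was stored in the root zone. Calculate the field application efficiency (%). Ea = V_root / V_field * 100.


Ea = V_root / V_field * 100 = 1737 / 2476 * 100 = 70.1535%

70.1535 %


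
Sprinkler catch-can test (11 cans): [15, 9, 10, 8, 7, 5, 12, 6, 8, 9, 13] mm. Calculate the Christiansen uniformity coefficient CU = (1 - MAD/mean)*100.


mean = 9.272727 mm
MAD = 2.347107 mm
CU = (1 - 2.347107/9.272727)*100

74.6881 %


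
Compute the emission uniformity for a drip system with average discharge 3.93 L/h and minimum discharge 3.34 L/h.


EU = (q_min/q_avg)*100 = (3.34/3.93)*100 = 84.9873%

84.9873 %


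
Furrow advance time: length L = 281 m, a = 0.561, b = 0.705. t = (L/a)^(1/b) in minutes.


t = (L/a)^(1/b)
t = (281/0.561)^(1/0.705)
t = 500.891266^(1/0.705)

6751.8587 min


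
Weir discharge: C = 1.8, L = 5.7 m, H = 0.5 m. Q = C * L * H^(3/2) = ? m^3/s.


Q = C * L * H^(3/2) = 1.8 * 5.7 * 0.5^1.5 = 1.8 * 5.7 * 0.353553

3.6275 m^3/s


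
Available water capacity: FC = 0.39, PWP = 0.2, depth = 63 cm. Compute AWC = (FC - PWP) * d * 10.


AWC = (FC - PWP) * d * 10
AWC = (0.39 - 0.2) * 63 * 10
AWC = 0.1900 * 63 * 10

119.7000 mm


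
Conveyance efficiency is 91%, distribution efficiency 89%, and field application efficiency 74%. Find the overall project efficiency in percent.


Ec = 0.91, Eb = 0.89, Ea = 0.74
E = 0.91 * 0.89 * 0.74 * 100 = 59.9326%

59.9326 %


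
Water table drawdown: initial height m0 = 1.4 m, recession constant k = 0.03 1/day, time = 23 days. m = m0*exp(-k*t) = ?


m = m0 * exp(-k*t)
m = 1.4 * exp(-0.03 * 23)
m = 1.4 * exp(-0.6900)

0.7022 m


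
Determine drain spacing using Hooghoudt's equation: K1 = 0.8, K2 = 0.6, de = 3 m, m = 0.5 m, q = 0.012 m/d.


S^2 = 8*K2*de*m/q + 4*K1*m^2/q
S^2 = 8*0.6*3*0.5/0.012 + 4*0.8*0.5^2/0.012
S = sqrt(666.6667)

25.8199 m
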